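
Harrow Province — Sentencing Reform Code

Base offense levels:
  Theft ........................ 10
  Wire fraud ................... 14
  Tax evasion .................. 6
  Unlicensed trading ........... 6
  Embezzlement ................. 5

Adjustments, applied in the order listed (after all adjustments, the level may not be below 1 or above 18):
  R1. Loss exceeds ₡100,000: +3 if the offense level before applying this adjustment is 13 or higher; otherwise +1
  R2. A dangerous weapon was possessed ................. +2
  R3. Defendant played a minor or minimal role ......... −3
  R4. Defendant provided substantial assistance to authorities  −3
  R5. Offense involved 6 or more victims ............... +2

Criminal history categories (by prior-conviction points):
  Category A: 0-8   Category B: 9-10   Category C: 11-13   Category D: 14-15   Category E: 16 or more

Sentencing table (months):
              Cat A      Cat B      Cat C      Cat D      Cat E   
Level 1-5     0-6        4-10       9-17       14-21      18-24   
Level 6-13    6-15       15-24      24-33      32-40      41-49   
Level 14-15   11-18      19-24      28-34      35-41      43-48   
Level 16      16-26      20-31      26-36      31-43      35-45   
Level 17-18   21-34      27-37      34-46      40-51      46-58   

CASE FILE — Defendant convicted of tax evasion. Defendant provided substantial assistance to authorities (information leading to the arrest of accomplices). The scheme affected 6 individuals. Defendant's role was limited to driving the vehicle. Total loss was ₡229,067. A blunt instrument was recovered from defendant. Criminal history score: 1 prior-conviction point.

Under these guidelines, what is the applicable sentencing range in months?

Base offense level for tax evasion: 6.
R1 applies (level before this adjustment is 6 < 13, so +1): 6 + 1 = 7.
R2 applies: 7 + 2 = 9.
R3 applies: 9 − 3 = 6.
R4 applies: 6 − 3 = 3.
R5 applies: 3 + 2 = 5.
Final offense level: 5.
Criminal history: 1 prior point → Category A (0-8).
Level 5 falls in the 1-5 band.
Grid: Level 1-5 × Category A = 0-6 months.

0-6 months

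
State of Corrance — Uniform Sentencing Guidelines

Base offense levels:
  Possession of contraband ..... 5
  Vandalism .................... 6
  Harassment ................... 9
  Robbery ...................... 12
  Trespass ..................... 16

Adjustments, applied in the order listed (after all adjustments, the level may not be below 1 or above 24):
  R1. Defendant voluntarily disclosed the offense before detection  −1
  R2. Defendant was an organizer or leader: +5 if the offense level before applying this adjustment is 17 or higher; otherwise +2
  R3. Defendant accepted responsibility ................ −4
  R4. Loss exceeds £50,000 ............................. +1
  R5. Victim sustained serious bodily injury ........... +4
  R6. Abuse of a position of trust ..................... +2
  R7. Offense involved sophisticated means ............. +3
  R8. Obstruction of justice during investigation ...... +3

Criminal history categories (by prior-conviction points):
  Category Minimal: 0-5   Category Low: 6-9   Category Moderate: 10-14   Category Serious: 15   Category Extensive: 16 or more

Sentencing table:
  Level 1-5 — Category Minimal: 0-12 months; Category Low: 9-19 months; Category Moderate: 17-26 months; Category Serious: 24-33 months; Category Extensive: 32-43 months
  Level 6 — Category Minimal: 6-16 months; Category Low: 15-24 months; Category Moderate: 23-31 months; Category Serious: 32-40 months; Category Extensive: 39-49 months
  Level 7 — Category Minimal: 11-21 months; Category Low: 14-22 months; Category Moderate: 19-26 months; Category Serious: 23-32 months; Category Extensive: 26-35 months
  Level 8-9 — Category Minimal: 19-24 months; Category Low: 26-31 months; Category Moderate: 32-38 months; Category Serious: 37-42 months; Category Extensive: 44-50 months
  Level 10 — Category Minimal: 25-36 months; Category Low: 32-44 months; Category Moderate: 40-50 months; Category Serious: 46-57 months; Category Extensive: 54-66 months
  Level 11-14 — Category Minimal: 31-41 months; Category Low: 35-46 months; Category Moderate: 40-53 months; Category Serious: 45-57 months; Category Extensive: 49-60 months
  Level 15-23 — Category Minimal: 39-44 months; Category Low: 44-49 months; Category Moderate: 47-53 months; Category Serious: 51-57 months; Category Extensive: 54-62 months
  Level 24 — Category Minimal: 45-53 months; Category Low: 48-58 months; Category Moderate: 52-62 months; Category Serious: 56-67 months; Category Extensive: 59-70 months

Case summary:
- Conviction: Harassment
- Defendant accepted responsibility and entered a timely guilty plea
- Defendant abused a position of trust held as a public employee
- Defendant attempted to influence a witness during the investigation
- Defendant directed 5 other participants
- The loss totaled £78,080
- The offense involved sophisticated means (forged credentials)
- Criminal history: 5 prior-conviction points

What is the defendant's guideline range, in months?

Base offense level for harassment: 9.
R2 applies (level before this adjustment is 9 < 17, so +2): 9 + 2 = 11.
R3 applies: 11 − 4 = 7.
R4 applies: 7 + 1 = 8.
R6 applies: 8 + 2 = 10.
R7 applies: 10 + 3 = 13.
R8 applies: 13 + 3 = 16.
Final offense level: 16.
Criminal history: 5 prior points → Category Minimal (0-5).
Level 16 falls in the 15-23 band.
Grid: Level 15-23 × Category Minimal = 39-44 months.

39-44 months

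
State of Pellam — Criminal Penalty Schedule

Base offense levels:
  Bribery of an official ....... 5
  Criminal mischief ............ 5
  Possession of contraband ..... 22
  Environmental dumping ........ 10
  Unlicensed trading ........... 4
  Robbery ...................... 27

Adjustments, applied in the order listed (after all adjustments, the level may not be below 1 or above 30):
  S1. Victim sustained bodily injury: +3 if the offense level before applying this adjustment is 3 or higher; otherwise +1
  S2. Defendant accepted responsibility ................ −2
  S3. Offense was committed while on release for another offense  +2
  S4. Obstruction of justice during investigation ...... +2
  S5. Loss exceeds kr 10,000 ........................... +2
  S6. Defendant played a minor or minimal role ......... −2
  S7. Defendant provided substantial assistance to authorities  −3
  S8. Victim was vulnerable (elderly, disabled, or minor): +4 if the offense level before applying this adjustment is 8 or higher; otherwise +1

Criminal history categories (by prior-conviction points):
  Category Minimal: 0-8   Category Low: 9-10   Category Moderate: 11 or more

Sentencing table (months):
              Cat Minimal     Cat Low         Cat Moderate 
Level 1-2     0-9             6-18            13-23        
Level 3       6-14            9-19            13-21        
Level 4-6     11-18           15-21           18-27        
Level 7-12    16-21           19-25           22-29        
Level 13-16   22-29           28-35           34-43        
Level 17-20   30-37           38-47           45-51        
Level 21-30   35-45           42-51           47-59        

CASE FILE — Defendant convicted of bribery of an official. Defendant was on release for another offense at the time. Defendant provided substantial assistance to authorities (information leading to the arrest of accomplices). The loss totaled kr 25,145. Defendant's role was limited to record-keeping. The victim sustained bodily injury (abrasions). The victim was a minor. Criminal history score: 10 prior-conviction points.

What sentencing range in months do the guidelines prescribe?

19-25 months

Base offense level for bribery of an official: 5.
S1 applies (level before this adjustment is 5 ≥ 3, so +3): 5 + 3 = 8.
S2 does not apply.
S3 applies: 8 + 2 = 10.
S5 applies: 10 + 2 = 12.
S6 applies: 12 − 2 = 10.
S7 applies: 10 − 3 = 7.
S8 applies (level before this adjustment is 7 < 8, so +1): 7 + 1 = 8.
Final offense level: 8.
Criminal history: 10 prior points → Category Low (9-10).
Level 8 falls in the 7-12 band.
Grid: Level 7-12 × Category Low = 19-25 months.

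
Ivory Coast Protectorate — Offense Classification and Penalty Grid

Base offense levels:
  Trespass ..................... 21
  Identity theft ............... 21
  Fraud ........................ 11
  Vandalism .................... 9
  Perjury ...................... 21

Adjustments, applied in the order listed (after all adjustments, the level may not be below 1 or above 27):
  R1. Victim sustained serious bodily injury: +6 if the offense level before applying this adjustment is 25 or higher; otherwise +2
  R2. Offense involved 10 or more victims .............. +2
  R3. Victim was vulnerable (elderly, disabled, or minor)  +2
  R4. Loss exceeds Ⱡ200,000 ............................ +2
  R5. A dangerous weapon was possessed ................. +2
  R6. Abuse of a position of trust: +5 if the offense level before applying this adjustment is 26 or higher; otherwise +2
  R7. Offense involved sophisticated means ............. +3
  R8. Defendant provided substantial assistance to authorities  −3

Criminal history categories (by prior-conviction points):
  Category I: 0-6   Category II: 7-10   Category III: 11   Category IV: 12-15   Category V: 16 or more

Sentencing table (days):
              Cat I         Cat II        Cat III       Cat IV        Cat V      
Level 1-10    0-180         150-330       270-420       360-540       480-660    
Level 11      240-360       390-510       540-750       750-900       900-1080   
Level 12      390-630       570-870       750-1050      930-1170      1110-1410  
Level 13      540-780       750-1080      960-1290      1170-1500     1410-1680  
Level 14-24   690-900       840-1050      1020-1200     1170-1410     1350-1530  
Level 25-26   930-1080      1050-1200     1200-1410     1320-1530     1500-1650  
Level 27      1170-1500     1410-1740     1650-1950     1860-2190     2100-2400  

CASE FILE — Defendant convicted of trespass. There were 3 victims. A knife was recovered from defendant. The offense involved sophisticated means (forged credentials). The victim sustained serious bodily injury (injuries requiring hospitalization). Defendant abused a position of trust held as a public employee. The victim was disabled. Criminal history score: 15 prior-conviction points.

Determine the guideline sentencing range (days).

Base offense level for trespass: 21.
R1 applies (level before this adjustment is 21 < 25, so +2): 21 + 2 = 23.
R3 applies: 23 + 2 = 25.
R5 applies: 25 + 2 = 27.
R6 applies (level before this adjustment is 27 ≥ 26, so +5): 27 + 5 = 32.
R7 applies: 32 + 3 = 35.
Level 35 exceeds the maximum of 27; capped at 27.
Final offense level: 27.
Criminal history: 15 prior points → Category IV (12-15).
Level 27 falls in the 27 band.
Grid: Level 27 × Category IV = 1860-2190 days.

1860-2190 days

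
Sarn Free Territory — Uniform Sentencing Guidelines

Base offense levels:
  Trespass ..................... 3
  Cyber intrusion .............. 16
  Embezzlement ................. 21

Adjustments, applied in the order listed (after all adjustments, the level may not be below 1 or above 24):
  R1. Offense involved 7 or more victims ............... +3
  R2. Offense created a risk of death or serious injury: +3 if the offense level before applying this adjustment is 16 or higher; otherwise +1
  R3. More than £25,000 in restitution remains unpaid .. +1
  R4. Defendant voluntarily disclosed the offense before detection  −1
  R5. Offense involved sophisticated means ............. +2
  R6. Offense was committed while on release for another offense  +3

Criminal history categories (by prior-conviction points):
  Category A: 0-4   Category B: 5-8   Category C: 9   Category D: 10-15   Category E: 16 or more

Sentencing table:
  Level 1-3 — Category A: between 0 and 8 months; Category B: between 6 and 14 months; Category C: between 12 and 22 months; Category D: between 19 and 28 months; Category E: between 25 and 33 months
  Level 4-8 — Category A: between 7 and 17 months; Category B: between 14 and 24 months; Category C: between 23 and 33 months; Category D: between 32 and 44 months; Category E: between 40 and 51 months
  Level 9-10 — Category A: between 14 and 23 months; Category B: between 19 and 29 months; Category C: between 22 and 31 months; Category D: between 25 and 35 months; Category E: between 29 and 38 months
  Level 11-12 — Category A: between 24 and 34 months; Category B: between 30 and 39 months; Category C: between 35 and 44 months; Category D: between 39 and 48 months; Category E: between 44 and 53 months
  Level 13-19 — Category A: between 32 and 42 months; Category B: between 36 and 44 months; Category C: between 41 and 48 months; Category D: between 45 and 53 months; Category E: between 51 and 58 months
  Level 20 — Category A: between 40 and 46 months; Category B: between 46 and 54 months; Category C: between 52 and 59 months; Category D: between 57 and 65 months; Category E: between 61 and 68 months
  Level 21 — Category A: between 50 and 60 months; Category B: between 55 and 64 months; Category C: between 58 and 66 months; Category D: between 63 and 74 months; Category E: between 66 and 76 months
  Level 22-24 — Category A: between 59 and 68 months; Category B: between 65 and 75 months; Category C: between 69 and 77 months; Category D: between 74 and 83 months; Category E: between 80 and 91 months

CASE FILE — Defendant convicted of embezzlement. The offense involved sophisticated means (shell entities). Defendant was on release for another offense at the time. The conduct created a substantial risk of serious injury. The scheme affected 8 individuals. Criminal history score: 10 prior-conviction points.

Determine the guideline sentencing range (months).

74-83 months

Base offense level for embezzlement: 21.
R1 applies: 21 + 3 = 24.
R2 applies (level before this adjustment is 24 ≥ 16, so +3): 24 + 3 = 27.
R3 does not apply.
R5 applies: 27 + 2 = 29.
R6 applies: 29 + 3 = 32.
Level 32 exceeds the maximum of 24; capped at 24.
Final offense level: 24.
Criminal history: 10 prior points → Category D (10-15).
Level 24 falls in the 22-24 band.
Grid: Level 22-24 × Category D = 74-83 months.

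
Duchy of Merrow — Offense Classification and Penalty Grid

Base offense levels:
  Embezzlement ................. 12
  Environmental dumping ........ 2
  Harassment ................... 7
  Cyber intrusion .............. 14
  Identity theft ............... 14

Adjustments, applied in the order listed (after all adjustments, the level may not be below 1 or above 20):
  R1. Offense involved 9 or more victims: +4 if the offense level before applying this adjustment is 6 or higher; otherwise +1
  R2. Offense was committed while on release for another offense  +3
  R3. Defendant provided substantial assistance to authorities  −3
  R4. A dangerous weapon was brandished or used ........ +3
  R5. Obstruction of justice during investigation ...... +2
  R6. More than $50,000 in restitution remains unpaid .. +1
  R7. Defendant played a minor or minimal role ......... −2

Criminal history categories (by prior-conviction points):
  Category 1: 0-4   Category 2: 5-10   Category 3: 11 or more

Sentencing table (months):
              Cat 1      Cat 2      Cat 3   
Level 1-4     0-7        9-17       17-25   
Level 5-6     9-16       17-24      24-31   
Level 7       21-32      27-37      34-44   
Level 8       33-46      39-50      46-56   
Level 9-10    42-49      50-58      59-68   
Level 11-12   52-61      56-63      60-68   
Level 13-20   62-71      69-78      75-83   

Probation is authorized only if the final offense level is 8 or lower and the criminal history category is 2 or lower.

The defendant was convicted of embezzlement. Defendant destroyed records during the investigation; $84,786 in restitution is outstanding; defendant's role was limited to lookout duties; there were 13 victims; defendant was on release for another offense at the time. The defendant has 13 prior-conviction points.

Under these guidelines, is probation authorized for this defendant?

Base offense level for embezzlement: 12.
R1 applies (level before this adjustment is 12 ≥ 6, so +4): 12 + 4 = 16.
R2 applies: 16 + 3 = 19.
R3 does not apply.
R4 does not apply.
R5 applies: 19 + 2 = 21.
R6 applies: 21 + 1 = 22.
R7 applies: 22 − 2 = 20.
Final offense level: 20.
Criminal history: 13 prior points → Category 3 (11+).
Level 20 falls in the 13-20 band.
Grid: Level 13-20 × Category 3 = 75-83 months.
Probation check: level 20 > 8 and category 3 > 2 → not eligible.

No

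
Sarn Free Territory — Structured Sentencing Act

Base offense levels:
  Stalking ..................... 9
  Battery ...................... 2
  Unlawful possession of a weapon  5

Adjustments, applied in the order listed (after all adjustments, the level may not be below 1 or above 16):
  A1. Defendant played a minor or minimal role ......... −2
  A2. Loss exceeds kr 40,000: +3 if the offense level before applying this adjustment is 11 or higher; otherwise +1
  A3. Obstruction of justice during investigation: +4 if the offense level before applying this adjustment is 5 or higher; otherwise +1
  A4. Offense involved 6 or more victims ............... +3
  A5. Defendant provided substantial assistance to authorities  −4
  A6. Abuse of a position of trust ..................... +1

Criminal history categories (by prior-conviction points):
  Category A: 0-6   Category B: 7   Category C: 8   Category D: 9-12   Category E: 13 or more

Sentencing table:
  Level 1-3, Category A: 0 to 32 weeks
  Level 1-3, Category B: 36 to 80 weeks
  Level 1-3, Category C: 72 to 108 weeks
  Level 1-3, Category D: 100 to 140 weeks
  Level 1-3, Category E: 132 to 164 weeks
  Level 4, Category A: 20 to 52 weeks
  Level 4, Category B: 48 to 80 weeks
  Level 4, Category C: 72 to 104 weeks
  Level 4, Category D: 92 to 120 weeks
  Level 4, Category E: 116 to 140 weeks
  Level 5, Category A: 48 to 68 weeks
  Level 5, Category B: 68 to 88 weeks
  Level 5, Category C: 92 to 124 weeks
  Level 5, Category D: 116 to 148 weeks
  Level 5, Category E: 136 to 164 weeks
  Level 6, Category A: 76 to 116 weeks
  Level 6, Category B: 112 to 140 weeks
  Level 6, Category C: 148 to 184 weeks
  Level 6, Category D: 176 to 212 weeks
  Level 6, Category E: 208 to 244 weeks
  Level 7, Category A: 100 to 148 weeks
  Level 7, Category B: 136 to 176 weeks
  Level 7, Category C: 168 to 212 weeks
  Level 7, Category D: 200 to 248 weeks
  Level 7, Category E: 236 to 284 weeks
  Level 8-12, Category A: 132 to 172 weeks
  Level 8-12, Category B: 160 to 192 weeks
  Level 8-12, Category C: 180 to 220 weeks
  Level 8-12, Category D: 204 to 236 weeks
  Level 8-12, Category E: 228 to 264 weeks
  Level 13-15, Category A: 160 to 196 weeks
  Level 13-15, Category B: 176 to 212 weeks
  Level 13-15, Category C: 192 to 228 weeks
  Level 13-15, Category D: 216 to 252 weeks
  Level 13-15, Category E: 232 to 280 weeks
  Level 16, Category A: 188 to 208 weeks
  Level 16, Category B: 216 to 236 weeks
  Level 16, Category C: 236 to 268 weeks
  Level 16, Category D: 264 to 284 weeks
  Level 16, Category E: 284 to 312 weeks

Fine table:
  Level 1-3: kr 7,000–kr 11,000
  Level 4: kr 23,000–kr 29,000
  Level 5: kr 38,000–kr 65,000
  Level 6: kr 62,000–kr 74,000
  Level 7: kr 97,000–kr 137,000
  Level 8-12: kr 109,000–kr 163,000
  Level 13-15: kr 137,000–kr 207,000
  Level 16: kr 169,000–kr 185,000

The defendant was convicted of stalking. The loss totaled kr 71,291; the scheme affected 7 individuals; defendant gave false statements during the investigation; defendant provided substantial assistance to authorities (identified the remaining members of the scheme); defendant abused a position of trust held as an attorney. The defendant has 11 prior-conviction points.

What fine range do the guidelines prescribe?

Base offense level for stalking: 9.
A2 applies (level before this adjustment is 9 < 11, so +1): 9 + 1 = 10.
A3 applies (level before this adjustment is 10 ≥ 5, so +4): 10 + 4 = 14.
A4 applies: 14 + 3 = 17.
A5 applies: 17 − 4 = 13.
A6 applies: 13 + 1 = 14.
Final offense level: 14.
Level 14 falls in the 13-15 band.
Fine table: Level 13-15 → kr 137,000–kr 207,000.

kr 137,000–kr 207,000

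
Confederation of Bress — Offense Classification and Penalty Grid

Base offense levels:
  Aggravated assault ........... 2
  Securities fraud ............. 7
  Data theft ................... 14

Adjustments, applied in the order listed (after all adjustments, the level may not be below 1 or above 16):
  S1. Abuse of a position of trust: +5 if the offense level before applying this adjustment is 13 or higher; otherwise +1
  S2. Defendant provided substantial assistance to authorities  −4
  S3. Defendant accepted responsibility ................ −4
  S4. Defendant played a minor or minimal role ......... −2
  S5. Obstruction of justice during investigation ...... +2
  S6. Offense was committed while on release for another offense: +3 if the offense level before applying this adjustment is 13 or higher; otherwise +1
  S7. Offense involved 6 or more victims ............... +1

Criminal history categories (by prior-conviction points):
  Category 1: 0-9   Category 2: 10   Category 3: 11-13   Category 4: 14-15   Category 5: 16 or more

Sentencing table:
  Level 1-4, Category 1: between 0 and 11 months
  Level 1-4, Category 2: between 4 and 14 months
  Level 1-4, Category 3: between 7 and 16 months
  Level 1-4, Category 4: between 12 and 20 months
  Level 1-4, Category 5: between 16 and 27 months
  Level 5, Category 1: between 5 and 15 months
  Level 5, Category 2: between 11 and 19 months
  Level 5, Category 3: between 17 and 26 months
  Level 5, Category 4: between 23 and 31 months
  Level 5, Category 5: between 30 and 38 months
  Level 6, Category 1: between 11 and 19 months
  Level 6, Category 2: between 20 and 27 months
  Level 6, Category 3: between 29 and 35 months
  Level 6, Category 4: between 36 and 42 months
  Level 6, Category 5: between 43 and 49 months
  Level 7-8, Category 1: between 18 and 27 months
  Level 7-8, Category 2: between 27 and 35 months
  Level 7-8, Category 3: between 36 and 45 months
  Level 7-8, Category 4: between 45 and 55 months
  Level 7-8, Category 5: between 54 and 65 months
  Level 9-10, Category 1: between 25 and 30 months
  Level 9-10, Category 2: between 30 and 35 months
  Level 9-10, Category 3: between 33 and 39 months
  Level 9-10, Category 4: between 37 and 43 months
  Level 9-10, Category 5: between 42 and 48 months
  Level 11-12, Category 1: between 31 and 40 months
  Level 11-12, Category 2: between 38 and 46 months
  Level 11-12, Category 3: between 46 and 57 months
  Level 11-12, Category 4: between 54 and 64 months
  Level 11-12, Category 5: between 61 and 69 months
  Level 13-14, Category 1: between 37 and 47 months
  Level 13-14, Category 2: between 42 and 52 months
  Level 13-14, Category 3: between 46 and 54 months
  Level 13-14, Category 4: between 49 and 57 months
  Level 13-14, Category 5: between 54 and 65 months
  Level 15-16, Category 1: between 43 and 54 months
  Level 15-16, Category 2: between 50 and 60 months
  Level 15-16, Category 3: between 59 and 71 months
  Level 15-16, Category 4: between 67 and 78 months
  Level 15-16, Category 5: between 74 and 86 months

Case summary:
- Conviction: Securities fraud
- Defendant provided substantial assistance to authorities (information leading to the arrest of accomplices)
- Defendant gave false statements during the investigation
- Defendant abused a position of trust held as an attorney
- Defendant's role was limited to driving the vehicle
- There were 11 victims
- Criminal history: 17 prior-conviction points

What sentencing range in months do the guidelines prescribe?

30-38 months

Base offense level for securities fraud: 7.
S1 applies (level before this adjustment is 7 < 13, so +1): 7 + 1 = 8.
S2 applies: 8 − 4 = 4.
S4 applies: 4 − 2 = 2.
S5 applies: 2 + 2 = 4.
S6 does not apply.
S7 applies: 4 + 1 = 5.
Final offense level: 5.
Criminal history: 17 prior points → Category 5 (16+).
Level 5 falls in the 5 band.
Grid: Level 5 × Category 5 = 30-38 months.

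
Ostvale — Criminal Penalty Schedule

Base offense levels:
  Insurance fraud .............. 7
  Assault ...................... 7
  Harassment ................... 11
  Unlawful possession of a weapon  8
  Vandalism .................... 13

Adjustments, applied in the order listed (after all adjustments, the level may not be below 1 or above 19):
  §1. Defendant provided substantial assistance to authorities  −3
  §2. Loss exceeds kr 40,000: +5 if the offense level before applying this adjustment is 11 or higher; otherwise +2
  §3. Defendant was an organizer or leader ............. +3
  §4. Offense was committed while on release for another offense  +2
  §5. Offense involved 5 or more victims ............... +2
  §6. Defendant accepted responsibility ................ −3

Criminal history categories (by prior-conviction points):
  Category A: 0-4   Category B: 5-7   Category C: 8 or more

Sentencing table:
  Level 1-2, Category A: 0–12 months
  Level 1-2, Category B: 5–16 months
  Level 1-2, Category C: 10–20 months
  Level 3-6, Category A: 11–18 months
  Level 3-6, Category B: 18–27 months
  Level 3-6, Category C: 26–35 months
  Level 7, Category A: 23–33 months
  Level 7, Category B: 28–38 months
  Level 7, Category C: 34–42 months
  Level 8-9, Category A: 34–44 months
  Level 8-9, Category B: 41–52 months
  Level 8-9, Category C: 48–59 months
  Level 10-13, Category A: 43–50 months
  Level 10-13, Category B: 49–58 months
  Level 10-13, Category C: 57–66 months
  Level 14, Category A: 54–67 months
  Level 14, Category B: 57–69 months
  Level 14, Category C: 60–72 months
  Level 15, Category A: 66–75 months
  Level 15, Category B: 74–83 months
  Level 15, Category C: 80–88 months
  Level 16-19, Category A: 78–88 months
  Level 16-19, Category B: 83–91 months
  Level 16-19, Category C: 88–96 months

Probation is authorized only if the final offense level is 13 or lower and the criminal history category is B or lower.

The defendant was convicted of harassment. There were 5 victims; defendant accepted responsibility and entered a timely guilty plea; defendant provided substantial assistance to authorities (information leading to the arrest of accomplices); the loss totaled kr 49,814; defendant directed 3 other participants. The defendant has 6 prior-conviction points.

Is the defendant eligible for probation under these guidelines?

Base offense level for harassment: 11.
§1 applies: 11 − 3 = 8.
§2 applies (level before this adjustment is 8 < 11, so +2): 8 + 2 = 10.
§3 applies: 10 + 3 = 13.
§5 applies: 13 + 2 = 15.
§6 applies: 15 − 3 = 12.
Final offense level: 12.
Criminal history: 6 prior points → Category B (5-7).
Level 12 falls in the 10-13 band.
Grid: Level 10-13 × Category B = 49-58 months.
Probation check: level 12 ≤ 13 and category B ≤ B → eligible.

Yes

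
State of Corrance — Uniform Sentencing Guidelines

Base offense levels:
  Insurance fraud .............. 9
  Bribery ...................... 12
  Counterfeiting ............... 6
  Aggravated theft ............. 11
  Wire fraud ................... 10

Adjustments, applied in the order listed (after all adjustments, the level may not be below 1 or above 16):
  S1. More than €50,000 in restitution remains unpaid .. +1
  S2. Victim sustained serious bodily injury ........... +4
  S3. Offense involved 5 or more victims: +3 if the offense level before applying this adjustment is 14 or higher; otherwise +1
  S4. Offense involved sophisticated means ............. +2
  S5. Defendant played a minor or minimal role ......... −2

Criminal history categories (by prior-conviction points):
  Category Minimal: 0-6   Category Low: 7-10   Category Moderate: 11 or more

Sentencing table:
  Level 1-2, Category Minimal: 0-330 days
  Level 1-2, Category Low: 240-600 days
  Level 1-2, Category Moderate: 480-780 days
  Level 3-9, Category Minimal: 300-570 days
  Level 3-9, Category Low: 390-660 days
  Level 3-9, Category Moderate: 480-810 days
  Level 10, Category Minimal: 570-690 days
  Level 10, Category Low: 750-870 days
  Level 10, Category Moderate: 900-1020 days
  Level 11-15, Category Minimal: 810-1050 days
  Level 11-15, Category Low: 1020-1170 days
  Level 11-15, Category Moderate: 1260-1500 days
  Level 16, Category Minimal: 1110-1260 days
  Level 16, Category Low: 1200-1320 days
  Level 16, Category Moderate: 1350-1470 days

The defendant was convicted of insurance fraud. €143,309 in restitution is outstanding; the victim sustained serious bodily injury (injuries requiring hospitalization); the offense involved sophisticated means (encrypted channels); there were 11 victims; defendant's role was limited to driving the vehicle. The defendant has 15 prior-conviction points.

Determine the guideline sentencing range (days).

1350-1470 days

Base offense level for insurance fraud: 9.
S1 applies: 9 + 1 = 10.
S2 applies: 10 + 4 = 14.
S3 applies (level before this adjustment is 14 ≥ 14, so +3): 14 + 3 = 17.
S4 applies: 17 + 2 = 19.
S5 applies: 19 − 2 = 17.
Level 17 exceeds the maximum of 16; capped at 16.
Final offense level: 16.
Criminal history: 15 prior points → Category Moderate (11+).
Level 16 falls in the 16 band.
Grid: Level 16 × Category Moderate = 1350-1470 days.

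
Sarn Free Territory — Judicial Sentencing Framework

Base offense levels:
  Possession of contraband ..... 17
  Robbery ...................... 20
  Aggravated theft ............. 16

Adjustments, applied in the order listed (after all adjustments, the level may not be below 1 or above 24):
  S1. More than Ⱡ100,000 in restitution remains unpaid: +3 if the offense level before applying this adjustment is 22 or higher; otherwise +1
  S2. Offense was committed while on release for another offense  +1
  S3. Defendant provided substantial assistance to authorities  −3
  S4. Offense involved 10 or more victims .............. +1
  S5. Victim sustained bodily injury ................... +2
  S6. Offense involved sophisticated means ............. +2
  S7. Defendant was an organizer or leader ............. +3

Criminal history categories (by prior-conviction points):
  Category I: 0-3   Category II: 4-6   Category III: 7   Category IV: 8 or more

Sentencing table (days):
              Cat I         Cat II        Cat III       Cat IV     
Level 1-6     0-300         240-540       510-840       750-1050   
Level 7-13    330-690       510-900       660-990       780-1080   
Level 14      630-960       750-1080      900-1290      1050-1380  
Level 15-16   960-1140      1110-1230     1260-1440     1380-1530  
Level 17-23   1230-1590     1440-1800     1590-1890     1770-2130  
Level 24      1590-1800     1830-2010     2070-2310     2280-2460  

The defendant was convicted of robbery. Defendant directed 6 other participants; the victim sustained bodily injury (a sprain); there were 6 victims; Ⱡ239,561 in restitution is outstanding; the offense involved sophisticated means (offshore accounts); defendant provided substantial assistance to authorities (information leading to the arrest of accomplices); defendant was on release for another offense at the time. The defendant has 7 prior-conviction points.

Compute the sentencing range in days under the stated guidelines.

2070-2310 days

Base offense level for robbery: 20.
S1 applies (level before this adjustment is 20 < 22, so +1): 20 + 1 = 21.
S2 applies: 21 + 1 = 22.
S3 applies: 22 − 3 = 19.
S4 does not apply.
S5 applies: 19 + 2 = 21.
S6 applies: 21 + 2 = 23.
S7 applies: 23 + 3 = 26.
Level 26 exceeds the maximum of 24; capped at 24.
Final offense level: 24.
Criminal history: 7 prior points → Category III (7).
Level 24 falls in the 24 band.
Grid: Level 24 × Category III = 2070-2310 days.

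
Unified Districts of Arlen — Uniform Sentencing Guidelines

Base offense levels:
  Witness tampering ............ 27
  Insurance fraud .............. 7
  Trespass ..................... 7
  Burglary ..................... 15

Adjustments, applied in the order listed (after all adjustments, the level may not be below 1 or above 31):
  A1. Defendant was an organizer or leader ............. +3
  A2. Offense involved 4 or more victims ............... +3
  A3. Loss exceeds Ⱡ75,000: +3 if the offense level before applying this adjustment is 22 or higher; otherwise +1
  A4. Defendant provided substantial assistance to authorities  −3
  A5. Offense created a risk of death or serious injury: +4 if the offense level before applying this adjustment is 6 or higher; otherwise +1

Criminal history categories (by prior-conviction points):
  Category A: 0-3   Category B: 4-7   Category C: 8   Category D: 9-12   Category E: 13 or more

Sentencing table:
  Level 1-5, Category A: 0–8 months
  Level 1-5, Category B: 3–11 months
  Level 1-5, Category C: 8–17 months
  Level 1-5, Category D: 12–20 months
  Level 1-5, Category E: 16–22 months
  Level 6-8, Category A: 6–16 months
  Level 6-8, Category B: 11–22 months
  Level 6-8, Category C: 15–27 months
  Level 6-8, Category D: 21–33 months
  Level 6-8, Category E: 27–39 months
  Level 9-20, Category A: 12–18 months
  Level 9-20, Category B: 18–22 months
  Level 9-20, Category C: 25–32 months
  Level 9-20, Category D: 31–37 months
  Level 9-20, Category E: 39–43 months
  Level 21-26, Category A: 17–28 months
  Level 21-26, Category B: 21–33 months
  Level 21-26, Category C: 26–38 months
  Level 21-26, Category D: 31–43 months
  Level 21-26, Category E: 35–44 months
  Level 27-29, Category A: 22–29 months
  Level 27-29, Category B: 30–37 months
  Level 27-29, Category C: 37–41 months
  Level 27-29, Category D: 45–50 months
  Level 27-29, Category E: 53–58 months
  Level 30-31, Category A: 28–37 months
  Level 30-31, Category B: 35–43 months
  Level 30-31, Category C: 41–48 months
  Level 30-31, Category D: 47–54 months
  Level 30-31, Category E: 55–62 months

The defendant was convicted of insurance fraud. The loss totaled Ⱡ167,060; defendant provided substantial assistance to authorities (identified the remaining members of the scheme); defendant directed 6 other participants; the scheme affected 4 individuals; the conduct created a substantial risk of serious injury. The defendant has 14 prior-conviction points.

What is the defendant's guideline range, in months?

Base offense level for insurance fraud: 7.
A1 applies: 7 + 3 = 10.
A2 applies: 10 + 3 = 13.
A3 applies (level before this adjustment is 13 < 22, so +1): 13 + 1 = 14.
A4 applies: 14 − 3 = 11.
A5 applies (level before this adjustment is 11 ≥ 6, so +4): 11 + 4 = 15.
Final offense level: 15.
Criminal history: 14 prior points → Category E (13+).
Level 15 falls in the 9-20 band.
Grid: Level 9-20 × Category E = 39-43 months.

39-43 months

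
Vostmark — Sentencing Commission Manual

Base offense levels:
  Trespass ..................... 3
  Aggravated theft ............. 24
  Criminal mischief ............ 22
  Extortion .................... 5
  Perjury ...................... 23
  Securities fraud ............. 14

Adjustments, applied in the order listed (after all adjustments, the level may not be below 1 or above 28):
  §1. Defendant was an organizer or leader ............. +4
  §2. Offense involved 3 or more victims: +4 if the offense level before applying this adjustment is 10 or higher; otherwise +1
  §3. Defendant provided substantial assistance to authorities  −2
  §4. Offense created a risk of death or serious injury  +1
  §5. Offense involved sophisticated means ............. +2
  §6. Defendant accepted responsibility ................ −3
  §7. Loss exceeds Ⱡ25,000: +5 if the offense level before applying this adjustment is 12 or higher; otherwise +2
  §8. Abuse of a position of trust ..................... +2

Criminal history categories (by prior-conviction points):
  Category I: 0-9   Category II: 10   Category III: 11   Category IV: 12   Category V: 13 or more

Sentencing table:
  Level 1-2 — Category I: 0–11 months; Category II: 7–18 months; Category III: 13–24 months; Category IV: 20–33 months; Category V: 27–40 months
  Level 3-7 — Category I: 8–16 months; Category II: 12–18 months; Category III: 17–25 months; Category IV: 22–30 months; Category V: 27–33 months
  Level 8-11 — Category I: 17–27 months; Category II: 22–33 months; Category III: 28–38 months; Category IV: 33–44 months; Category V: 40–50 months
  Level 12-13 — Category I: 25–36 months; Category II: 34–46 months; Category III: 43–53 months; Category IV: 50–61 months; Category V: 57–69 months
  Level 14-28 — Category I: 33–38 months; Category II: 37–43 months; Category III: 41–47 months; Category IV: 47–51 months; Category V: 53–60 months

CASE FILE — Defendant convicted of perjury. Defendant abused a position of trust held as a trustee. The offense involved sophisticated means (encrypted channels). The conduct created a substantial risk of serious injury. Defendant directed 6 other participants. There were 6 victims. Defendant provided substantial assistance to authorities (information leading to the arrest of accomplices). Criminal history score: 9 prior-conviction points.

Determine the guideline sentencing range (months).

33-38 months

Base offense level for perjury: 23.
§1 applies: 23 + 4 = 27.
§2 applies (level before this adjustment is 27 ≥ 10, so +4): 27 + 4 = 31.
§3 applies: 31 − 2 = 29.
§4 applies: 29 + 1 = 30.
§5 applies: 30 + 2 = 32.
§6 does not apply.
§8 applies: 32 + 2 = 34.
Level 34 exceeds the maximum of 28; capped at 28.
Final offense level: 28.
Criminal history: 9 prior points → Category I (0-9).
Level 28 falls in the 14-28 band.
Grid: Level 14-28 × Category I = 33-38 months.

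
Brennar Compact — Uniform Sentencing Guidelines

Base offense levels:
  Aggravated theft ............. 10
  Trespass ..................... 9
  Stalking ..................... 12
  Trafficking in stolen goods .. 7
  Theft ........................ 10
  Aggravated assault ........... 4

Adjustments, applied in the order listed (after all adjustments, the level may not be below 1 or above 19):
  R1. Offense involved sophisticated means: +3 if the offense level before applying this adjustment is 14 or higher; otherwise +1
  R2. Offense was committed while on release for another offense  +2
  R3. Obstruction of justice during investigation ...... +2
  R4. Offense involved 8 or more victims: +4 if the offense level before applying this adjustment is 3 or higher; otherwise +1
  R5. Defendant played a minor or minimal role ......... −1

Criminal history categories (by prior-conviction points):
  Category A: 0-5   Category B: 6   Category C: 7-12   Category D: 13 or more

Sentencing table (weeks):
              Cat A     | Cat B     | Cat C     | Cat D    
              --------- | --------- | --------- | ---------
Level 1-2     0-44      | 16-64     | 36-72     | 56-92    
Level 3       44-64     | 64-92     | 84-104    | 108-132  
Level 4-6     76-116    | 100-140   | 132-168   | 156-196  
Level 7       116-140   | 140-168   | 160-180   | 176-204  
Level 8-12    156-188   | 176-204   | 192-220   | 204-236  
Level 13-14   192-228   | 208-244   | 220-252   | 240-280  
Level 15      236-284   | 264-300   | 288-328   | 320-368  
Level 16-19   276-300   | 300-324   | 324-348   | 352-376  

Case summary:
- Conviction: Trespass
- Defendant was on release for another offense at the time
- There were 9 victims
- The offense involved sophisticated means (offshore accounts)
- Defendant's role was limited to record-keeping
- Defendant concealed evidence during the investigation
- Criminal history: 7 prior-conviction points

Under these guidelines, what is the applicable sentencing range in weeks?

Base offense level for trespass: 9.
R1 applies (level before this adjustment is 9 < 14, so +1): 9 + 1 = 10.
R2 applies: 10 + 2 = 12.
R3 applies: 12 + 2 = 14.
R4 applies (level before this adjustment is 14 ≥ 3, so +4): 14 + 4 = 18.
R5 applies: 18 − 1 = 17.
Final offense level: 17.
Criminal history: 7 prior points → Category C (7-12).
Level 17 falls in the 16-19 band.
Grid: Level 16-19 × Category C = 324-348 weeks.

324-348 weeks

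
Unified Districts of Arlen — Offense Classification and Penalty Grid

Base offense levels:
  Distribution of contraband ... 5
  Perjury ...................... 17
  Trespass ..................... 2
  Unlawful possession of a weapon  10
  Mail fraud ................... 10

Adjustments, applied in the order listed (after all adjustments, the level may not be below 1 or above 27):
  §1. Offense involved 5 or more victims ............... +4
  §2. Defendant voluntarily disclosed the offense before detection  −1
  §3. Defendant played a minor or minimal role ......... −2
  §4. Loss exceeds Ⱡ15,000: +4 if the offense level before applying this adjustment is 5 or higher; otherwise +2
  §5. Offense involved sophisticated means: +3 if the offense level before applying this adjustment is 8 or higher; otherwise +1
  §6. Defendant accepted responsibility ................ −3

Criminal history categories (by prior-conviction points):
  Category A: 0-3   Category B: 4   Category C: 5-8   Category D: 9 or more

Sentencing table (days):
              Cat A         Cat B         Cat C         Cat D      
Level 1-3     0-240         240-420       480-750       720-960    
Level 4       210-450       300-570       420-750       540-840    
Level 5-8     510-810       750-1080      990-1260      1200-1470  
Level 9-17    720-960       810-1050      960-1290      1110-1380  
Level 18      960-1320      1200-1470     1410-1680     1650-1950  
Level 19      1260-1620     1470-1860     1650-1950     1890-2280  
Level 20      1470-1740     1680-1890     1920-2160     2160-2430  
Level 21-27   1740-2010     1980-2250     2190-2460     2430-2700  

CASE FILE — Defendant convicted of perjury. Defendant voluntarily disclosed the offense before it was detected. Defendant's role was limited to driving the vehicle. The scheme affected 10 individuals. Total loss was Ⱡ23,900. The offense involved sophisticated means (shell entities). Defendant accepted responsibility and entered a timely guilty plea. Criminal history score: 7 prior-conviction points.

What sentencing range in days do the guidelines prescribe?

2190-2460 days

Base offense level for perjury: 17.
§1 applies: 17 + 4 = 21.
§2 applies: 21 − 1 = 20.
§3 applies: 20 − 2 = 18.
§4 applies (level before this adjustment is 18 ≥ 5, so +4): 18 + 4 = 22.
§5 applies (level before this adjustment is 22 ≥ 8, so +3): 22 + 3 = 25.
§6 applies: 25 − 3 = 22.
Final offense level: 22.
Criminal history: 7 prior points → Category C (5-8).
Level 22 falls in the 21-27 band.
Grid: Level 21-27 × Category C = 2190-2460 days.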